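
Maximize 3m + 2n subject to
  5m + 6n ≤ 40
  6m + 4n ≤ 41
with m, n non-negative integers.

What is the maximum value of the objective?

Relaxing integrality, the LP optimum is 20.50 at (m,n) = (6.83, 0), which is not an integer point.
(m,n)=(6,1): 5·6+6·1=36≤40, 6·6+4·1=40≤41, objective 20.
(m,n)=(5,2): 5·5+6·2=37≤40, 6·5+4·2=38≤41, objective 19.
(m,n)=(6,0): 5·6+6·0=30≤40, 6·6+4·0=36≤41, objective 18.
(m,n)=(5,1): 5·5+6·1=31≤40, 6·5+4·1=34≤41, objective 17.
No feasible integer point exceeds 20.

20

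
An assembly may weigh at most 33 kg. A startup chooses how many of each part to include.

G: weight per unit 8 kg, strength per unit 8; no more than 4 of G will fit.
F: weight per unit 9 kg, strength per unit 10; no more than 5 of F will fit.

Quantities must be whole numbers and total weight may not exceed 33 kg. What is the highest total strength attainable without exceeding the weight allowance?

34

F has the best ratio (10/9); taking only F gives at most 3×10 = 30 (stopped by the weight limit).
Mixing does better — 3×G and 1×F: weight 33 ≤ 33, strength 3·8 + 1·10 = 34.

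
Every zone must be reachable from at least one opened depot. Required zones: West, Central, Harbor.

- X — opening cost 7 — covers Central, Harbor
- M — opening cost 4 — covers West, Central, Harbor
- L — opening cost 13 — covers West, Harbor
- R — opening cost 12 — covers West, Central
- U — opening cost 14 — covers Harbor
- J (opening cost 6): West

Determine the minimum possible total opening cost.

4

M alone covers West, Central, Harbor — every zone.
Total opening cost: 4.
No cover costs less than 4.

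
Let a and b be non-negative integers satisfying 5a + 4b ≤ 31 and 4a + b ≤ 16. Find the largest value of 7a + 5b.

(a,b)=(3,4): 5·3+4·4=31≤31, 4·3+1·4=16≤16, objective 41.
(a,b)=(2,5): 5·2+4·5=30≤31, 4·2+1·5=13≤16, objective 39.
(a,b)=(3,3): 5·3+4·3=27≤31, 4·3+1·3=15≤16, objective 36.
No feasible integer point exceeds 41.

41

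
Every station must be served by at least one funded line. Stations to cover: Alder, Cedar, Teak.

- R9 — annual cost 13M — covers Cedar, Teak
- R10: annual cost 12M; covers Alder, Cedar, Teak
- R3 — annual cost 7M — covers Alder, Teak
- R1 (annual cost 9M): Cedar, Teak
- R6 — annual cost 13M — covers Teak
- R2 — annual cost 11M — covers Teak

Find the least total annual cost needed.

The greedy cost-per-new-station heuristic would pick R3 and R1 for 16, but a cheaper cover exists.
R10 alone covers Alder, Cedar, Teak — every station.
Total annual cost: 12.
No cover costs less than 12.

12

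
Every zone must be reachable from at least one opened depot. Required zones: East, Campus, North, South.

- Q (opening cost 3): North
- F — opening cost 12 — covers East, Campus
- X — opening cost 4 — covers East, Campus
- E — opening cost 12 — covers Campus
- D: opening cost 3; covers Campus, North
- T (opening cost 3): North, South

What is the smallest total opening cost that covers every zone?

7

The greedy cost-per-new-zone heuristic would pick D, T, and X for 10, but a cheaper cover exists.
Choose X and T: together they cover East, Campus, North, South — every zone.
Total opening cost: 4 + 3 = 7.
No cover costs less than 7.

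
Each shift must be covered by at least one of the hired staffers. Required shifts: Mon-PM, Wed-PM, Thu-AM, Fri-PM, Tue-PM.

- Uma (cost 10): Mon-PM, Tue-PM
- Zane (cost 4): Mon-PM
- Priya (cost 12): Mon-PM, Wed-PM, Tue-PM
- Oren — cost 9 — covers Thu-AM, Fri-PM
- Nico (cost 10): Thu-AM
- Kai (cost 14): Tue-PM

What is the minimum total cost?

The greedy cost-per-new-shift heuristic would pick Zane, Oren, and Priya for 25, but a cheaper cover exists.
Choose Priya and Oren: together they cover Mon-PM, Wed-PM, Thu-AM, Fri-PM, Tue-PM — every shift.
Total cost: 12 + 9 = 21.
No cover costs less than 21.

21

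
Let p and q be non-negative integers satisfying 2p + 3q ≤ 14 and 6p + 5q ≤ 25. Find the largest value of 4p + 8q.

32

(p,q)=(0,4): 2·0+3·4=12≤14, 6·0+5·4=20≤25, objective 32.
(p,q)=(1,3): 2·1+3·3=11≤14, 6·1+5·3=21≤25, objective 28.
(p,q)=(0,3): 2·0+3·3=9≤14, 6·0+5·3=15≤25, objective 24.
No feasible integer point exceeds 32.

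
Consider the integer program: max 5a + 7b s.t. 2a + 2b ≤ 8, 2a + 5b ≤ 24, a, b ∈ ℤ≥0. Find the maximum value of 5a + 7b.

(a,b)=(0,4) is feasible, giving 28.
(a,b)=(1,3) is feasible, giving 26.
(a,b)=(0,3) is feasible, giving 21.
Maximum is 28 at (a,b)=(0,4).

28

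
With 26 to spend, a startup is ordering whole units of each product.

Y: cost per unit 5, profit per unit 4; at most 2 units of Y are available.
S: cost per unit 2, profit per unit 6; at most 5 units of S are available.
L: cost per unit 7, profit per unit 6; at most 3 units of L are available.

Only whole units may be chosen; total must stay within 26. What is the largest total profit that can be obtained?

42

5×S and 2×L: cost 24 ≤ 26, profit 5·6 + 2·6 = 42.
1×Y, 5×S, and 1×L: cost 22 ≤ 26, profit 1·4 + 5·6 + 1·6 = 40.
Best is 42.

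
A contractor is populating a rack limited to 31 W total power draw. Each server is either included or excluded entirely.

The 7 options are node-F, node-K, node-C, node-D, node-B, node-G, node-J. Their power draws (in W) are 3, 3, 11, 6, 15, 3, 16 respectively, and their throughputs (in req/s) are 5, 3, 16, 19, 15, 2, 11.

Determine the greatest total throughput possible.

node-F + node-K + node-D + node-B + node-G: power draw 3 + 3 + 6 + 15 + 3 = 30 ≤ 31, throughput 5 + 3 + 19 + 15 + 2 = 44.
node-F + node-K + node-C + node-D + node-G: power draw 3 + 3 + 11 + 6 + 3 = 26 ≤ 31, throughput 5 + 3 + 16 + 19 + 2 = 45.
node-F + node-K + node-C + node-D: power draw 3 + 3 + 11 + 6 = 23 ≤ 31, throughput 5 + 3 + 16 + 19 = 43.
Best is node-F, node-K, node-C, node-D, and node-G with total throughput 45.

45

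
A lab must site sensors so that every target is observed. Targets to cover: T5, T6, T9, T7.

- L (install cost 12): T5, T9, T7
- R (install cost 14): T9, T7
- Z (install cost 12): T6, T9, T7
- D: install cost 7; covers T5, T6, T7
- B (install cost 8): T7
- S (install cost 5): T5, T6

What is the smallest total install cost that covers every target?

This is a weighted set-cover instance.
Choose L and S: together they cover T5, T6, T9, T7 — every target.
Total install cost: 12 + 5 = 17.

17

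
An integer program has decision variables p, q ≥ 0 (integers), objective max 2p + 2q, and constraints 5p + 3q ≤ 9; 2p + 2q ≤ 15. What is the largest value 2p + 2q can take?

(p,q)=(0,3): 5·0+3·3=9≤9, 2·0+2·3=6≤15, objective 6.
(p,q)=(0,2): 5·0+3·2=6≤9, 2·0+2·2=4≤15, objective 4.
No feasible integer point exceeds 6.

6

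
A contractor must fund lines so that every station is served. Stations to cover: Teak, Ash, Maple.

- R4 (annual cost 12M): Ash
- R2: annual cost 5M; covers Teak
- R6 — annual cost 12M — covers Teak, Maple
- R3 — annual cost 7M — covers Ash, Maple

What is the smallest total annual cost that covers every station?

This is an integer covering problem.
Choose R2 and R3: together they cover Teak, Ash, Maple — every station.
Total annual cost: 5 + 7 = 12.

12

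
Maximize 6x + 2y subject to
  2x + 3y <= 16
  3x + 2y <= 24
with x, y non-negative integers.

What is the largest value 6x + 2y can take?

(x,y)=(8,0): 2·8+3·0=16≤16, 3·8+2·0=24≤24, objective 48.
(x,y)=(7,0): 2·7+3·0=14≤16, 3·7+2·0=21≤24, objective 42.
No feasible integer point exceeds 48.

48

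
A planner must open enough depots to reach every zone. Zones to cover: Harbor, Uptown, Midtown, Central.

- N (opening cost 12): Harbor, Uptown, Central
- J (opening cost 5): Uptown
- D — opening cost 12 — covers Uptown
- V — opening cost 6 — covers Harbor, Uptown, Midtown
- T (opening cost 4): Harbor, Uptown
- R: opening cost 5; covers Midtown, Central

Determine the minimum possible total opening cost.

9

This is a weighted set-cover instance.
The greedy cost-per-new-zone heuristic would pick V and R for 11, but a cheaper cover exists.
Choose T and R: together they cover Harbor, Uptown, Midtown, Central — every zone.
Total opening cost: 4 + 5 = 9.
No cover costs less than 9.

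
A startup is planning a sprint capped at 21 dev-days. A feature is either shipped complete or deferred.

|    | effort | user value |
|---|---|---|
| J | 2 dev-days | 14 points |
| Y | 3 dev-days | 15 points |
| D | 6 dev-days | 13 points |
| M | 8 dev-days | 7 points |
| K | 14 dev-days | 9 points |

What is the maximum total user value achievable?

49

Take J, Y, D, and M: effort 2 + 3 + 6 + 8 = 19 ≤ 21, user value 14 + 15 + 13 + 7 = 49.
No other feasible combination does better.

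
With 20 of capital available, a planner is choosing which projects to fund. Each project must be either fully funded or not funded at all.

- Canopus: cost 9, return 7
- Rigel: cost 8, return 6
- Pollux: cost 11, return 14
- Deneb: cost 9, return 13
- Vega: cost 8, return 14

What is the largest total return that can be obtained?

28

Treat it as a binary knapsack problem.
Pollux + Deneb: cost 11 + 9 = 20 ≤ 20, return 14 + 13 = 27.
Deneb + Vega: cost 9 + 8 = 17 ≤ 20, return 13 + 14 = 27.
Pollux + Vega: cost 11 + 8 = 19 ≤ 20, return 14 + 14 = 28.
Best is Pollux and Vega with total return 28.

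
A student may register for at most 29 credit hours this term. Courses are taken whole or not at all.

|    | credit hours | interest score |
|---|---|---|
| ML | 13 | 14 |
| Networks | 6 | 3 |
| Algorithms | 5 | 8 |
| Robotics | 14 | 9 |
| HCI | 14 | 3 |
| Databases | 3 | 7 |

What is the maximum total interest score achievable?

ML + Networks + Algorithms + Databases: credit hours 13 + 6 + 5 + 3 = 27 ≤ 29, interest score 14 + 3 + 8 + 7 = 32.
Networks + Algorithms + Robotics + Databases: credit hours 6 + 5 + 14 + 3 = 28 ≤ 29, interest score 3 + 8 + 9 + 7 = 27.
ML + Algorithms + Databases: credit hours 13 + 5 + 3 = 21 ≤ 29, interest score 14 + 8 + 7 = 29.
Best is ML, Networks, Algorithms, and Databases with total interest score 32.

32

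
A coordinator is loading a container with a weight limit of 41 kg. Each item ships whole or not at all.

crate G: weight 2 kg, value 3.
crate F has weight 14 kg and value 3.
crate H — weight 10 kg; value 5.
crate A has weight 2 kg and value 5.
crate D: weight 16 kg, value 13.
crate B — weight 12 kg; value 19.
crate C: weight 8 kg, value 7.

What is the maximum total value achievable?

Take crate G, crate A, crate D, crate B, and crate C: weight 2 + 2 + 16 + 12 + 8 = 40 ≤ 41, value 3 + 5 + 13 + 19 + 7 = 47.
No other feasible combination does better.

47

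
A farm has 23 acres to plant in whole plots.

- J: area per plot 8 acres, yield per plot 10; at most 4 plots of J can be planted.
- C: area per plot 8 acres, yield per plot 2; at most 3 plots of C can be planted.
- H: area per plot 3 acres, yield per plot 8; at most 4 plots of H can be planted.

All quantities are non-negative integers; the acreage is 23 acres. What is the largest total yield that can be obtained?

2×J and 2×H: area 22 ≤ 23, yield 2·10 + 2·8 = 36.
1×J and 4×H: area 20 ≤ 23, yield 1·10 + 4·8 = 42.
Best is 42.

42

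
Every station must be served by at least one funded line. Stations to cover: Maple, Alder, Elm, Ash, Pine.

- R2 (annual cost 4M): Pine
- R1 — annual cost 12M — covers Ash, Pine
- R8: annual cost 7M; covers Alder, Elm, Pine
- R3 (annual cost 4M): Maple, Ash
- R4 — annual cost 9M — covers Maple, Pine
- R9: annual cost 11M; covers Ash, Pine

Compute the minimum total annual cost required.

11

Choose R8 and R3: together they cover Maple, Alder, Elm, Ash, Pine — every station.
Total annual cost: 7 + 4 = 11.
No cover costs less than 11.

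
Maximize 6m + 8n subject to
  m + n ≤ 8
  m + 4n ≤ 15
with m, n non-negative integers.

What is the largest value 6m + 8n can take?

52

The continuous relaxation peaks at (5.67, 2.33) with value 52.67; rounding to a feasible lattice point costs some objective.
(m,n)=(6,2): 1·6+1·2=8≤8, 1·6+4·2=14≤15, objective 52.
(m,n)=(7,1): 1·7+1·1=8≤8, 1·7+4·1=11≤15, objective 50.
(m,n)=(5,2): 1·5+1·2=7≤8, 1·5+4·2=13≤15, objective 46.
The best lattice point is (6,2), giving 52.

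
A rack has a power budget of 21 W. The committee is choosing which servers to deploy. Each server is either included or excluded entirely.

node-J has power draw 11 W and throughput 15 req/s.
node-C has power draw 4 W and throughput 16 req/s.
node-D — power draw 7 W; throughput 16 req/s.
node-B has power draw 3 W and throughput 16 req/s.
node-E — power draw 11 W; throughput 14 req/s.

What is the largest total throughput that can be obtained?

node-C + node-D + node-B: power draw 4 + 7 + 3 = 14 ≤ 21, throughput 16 + 16 + 16 = 48.
node-J + node-C + node-B: power draw 11 + 4 + 3 = 18 ≤ 21, throughput 15 + 16 + 16 = 47.
Best is node-C, node-D, and node-B with total throughput 48.

48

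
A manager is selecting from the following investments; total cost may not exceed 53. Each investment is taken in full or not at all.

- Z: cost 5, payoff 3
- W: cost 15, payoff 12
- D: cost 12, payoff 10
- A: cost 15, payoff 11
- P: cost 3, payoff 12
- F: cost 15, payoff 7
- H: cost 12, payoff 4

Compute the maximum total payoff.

Allowing fractional choices, the relaxed optimum would be about 49.4, but investments are indivisible.
Z + W + A + P + F: cost 5 + 15 + 15 + 3 + 15 = 53 ≤ 53, payoff 3 + 12 + 11 + 12 + 7 = 45.
W + D + A + P: cost 15 + 12 + 15 + 3 = 45 ≤ 53, payoff 12 + 10 + 11 + 12 = 45.
Z + W + D + A + P: cost 5 + 15 + 12 + 15 + 3 = 50 ≤ 53, payoff 3 + 12 + 10 + 11 + 12 = 48.
Best is Z, W, D, A, and P with total payoff 48.

48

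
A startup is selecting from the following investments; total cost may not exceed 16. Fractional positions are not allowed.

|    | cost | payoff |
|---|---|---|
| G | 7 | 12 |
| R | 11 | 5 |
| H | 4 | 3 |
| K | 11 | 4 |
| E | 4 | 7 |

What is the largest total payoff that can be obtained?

This is an integer program with binary decision variables.
Take G, H, and E: cost 7 + 4 + 4 = 15 ≤ 16, payoff 12 + 3 + 7 = 22.
No other feasible combination does better.

22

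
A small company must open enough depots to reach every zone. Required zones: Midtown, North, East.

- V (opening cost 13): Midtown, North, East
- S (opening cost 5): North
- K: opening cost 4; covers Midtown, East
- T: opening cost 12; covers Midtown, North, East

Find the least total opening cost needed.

9

Choose S and K: together they cover Midtown, North, East — every zone.
Total opening cost: 5 + 4 = 9.
No cover costs less than 9.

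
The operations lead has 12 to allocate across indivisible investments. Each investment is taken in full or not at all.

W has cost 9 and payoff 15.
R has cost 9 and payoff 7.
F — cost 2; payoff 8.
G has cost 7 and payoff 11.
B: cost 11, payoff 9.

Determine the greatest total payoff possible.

23

W: cost 9 ≤ 12, payoff 15.
F + G: cost 2 + 7 = 9 ≤ 12, payoff 8 + 11 = 19.
W + F: cost 9 + 2 = 11 ≤ 12, payoff 15 + 8 = 23.
Best is W and F with total payoff 23.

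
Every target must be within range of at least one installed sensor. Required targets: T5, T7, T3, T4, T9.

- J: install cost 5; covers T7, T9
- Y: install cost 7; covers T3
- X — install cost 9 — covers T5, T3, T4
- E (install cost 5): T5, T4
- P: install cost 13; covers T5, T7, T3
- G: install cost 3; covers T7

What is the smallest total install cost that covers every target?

14

The greedy cost-per-new-target heuristic would pick J, E, and Y for 17, but a cheaper cover exists.
Choose J and X: together they cover T5, T7, T3, T4, T9 — every target.
Total install cost: 5 + 9 = 14.
No cover costs less than 14.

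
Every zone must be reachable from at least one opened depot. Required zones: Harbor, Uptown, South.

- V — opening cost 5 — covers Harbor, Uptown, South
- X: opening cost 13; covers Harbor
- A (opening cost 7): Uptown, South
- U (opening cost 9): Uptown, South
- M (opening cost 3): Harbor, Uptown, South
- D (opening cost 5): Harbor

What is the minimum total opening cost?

3

M alone covers Harbor, Uptown, South — every zone.
Total opening cost: 3.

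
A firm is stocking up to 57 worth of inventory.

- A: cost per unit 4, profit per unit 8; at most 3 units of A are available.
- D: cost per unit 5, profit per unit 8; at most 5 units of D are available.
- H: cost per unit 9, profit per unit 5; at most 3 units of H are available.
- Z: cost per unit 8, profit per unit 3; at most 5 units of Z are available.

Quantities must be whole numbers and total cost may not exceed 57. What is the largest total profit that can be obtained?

This is a bounded integer knapsack.
A has the best ratio (8/4); taking only A gives at most 3×8 = 24 (stopped by the supply cap of 3).
Mixing does better — 3×A, 5×D, and 2×H: cost 55 ≤ 57, profit 3·8 + 5·8 + 2·5 = 74.

74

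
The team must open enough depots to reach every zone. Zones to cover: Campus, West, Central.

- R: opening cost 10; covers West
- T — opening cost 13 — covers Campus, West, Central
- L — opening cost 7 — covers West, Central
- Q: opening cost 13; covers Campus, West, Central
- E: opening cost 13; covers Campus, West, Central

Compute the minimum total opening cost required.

13

The greedy cost-per-new-zone heuristic would pick L and T for 20, but a cheaper cover exists.
T alone covers Campus, West, Central — every zone.
Total opening cost: 13.
No cover costs less than 13.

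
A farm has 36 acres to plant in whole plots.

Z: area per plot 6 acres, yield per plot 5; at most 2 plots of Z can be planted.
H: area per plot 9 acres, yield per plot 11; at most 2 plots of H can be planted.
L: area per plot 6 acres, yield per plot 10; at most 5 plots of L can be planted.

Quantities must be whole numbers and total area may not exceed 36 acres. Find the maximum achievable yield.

55

L has the best ratio (10/6); taking only L gives at most 5×10 = 50 (stopped by the supply cap of 5).
Mixing does better — 1×Z and 5×L: area 36 ≤ 36, yield 1·5 + 5·10 = 55.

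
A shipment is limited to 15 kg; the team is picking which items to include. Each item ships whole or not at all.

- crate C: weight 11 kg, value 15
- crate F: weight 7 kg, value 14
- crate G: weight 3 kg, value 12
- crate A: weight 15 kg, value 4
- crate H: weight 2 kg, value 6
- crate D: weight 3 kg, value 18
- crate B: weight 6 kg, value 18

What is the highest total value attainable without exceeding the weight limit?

54

crate F + crate G + crate H + crate D: weight 7 + 3 + 2 + 3 = 15 ≤ 15, value 14 + 12 + 6 + 18 = 50.
crate G + crate H + crate D + crate B: weight 3 + 2 + 3 + 6 = 14 ≤ 15, value 12 + 6 + 18 + 18 = 54.
Best is crate G, crate H, crate D, and crate B with total value 54.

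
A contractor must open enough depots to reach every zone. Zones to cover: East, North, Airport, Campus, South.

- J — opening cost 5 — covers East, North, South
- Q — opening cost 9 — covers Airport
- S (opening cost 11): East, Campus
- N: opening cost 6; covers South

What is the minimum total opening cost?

25

Choose J, Q, and S: together they cover East, North, Airport, Campus, South — every zone.
Total opening cost: 5 + 9 + 11 = 25.
No cover costs less than 25.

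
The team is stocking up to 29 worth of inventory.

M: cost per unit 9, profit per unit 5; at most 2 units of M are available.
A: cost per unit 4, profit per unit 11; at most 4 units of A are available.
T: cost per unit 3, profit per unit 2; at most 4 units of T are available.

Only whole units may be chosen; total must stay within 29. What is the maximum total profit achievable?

4×A and 4×T: cost 28 ≤ 29, profit 4·11 + 4·2 = 52.
1×M, 4×A, and 1×T: cost 28 ≤ 29, profit 1·5 + 4·11 + 1·2 = 51.
Best is 52.

52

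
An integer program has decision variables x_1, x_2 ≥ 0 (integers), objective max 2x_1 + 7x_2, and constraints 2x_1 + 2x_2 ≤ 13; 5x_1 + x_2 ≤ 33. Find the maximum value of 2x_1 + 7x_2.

42

(x_1,x_2)=(0,6): 2·0+2·6=12≤13, 5·0+1·6=6≤33, objective 42.
(x_1,x_2)=(1,5): 2·1+2·5=12≤13, 5·1+1·5=10≤33, objective 37.
The best lattice point is (0,6), giving 42.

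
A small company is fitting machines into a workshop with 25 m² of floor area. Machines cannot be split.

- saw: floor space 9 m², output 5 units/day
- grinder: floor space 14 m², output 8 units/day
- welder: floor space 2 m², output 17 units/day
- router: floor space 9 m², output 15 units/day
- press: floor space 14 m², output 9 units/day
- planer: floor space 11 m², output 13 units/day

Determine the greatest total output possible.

This is an integer program with binary decision variables.
Allowing fractional choices, the relaxed optimum would be about 46.9, but machines are indivisible.
grinder + welder + router: floor space 14 + 2 + 9 = 25 ≤ 25, output 8 + 17 + 15 = 40.
welder + router + planer: floor space 2 + 9 + 11 = 22 ≤ 25, output 17 + 15 + 13 = 45.
welder + router + press: floor space 2 + 9 + 14 = 25 ≤ 25, output 17 + 15 + 9 = 41.
Best is welder, router, and planer with total output 45.

45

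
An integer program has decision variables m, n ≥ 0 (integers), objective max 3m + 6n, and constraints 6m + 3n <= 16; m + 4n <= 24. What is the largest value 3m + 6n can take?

Relaxing integrality, the LP optimum is 32.00 at (m,n) = (0, 5.33), which is not an integer point.
(m,n)=(0,5): 6·0+3·5=15≤16, 1·0+4·5=20≤24, objective 30.
(m,n)=(0,4): 6·0+3·4=12≤16, 1·0+4·4=16≤24, objective 24.
No feasible integer point exceeds 30.

30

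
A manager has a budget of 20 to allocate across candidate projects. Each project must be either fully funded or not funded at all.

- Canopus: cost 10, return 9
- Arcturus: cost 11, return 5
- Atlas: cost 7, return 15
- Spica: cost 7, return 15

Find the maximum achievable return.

Take Atlas and Spica: cost 7 + 7 = 14 ≤ 20, return 15 + 15 = 30.
No other feasible combination does better.

30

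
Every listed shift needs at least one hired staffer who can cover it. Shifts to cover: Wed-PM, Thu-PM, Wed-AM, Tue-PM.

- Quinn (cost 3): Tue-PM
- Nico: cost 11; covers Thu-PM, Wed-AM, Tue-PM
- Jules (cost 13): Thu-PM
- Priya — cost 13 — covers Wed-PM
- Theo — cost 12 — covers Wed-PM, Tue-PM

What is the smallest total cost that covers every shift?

23

This is an integer covering problem.
The greedy cost-per-new-shift heuristic would pick Quinn, Nico, and Theo for 26, but a cheaper cover exists.
Choose Nico and Theo: together they cover Wed-PM, Thu-PM, Wed-AM, Tue-PM — every shift.
Total cost: 11 + 12 = 23.
No cover costs less than 23.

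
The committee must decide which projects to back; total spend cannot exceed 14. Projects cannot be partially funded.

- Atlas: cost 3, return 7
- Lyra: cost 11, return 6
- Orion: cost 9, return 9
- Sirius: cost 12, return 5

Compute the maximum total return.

Take Atlas and Orion: cost 3 + 9 = 12 ≤ 14, return 7 + 9 = 16.
No other feasible combination does better.

16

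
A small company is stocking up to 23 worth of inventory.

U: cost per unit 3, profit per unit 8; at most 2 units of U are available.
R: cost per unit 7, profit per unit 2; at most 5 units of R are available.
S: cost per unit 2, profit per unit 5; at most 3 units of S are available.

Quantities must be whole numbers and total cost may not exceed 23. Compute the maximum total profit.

33

Take 2×U, 1×R, and 3×S: cost 19 ≤ 23, profit 2·8 + 1·2 + 3·5 = 33.
U has the best ratio (8/3) and is taken to its limit of 2; remaining capacity is filled optimally with the others.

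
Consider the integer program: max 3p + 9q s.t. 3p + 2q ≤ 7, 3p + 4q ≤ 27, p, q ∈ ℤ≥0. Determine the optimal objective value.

27

Relaxing integrality, the LP optimum is 31.50 at (p,q) = (0, 3.5), which is not an integer point.
(p,q)=(0,3): 3·0+2·3=6≤7, 3·0+4·3=12≤27, objective 27.
(p,q)=(1,2): 3·1+2·2=7≤7, 3·1+4·2=11≤27, objective 21.
The best lattice point is (0,3), giving 27.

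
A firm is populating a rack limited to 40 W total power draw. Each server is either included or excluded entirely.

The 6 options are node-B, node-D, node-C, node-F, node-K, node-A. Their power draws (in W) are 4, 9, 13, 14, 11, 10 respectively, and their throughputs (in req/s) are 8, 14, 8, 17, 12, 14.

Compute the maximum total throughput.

53

This is a 0-1 knapsack instance.
Take node-B, node-D, node-F, and node-A: power draw 4 + 9 + 14 + 10 = 37 ≤ 40, throughput 8 + 14 + 17 + 14 = 53.
No other feasible combination does better.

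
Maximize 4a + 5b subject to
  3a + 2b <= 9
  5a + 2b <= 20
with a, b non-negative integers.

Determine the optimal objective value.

(a,b)=(0,4): 3·0+2·4=8≤9, 5·0+2·4=8≤20, objective 20.
(a,b)=(1,3): 3·1+2·3=9≤9, 5·1+2·3=11≤20, objective 19.
(a,b)=(0,3): 3·0+2·3=6≤9, 5·0+2·3=6≤20, objective 15.
The best lattice point is (0,4), giving 20.

20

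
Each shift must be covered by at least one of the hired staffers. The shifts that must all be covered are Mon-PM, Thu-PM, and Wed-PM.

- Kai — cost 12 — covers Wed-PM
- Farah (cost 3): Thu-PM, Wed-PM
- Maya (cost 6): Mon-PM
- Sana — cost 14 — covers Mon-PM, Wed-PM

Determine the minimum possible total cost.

9

Choose Farah and Maya: together they cover Mon-PM, Thu-PM, Wed-PM — every shift.
Total cost: 3 + 6 = 9.
No cover costs less than 9.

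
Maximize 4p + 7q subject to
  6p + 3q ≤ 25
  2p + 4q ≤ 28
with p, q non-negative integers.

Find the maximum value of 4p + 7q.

49

The continuous relaxation peaks at (0.889, 6.56) with value 49.44; rounding to a feasible lattice point costs some objective.
(p,q)=(0,7): 6·0+3·7=21≤25, 2·0+4·7=28≤28, objective 49.
(p,q)=(1,6): 6·1+3·6=24≤25, 2·1+4·6=26≤28, objective 46.
(p,q)=(0,6): 6·0+3·6=18≤25, 2·0+4·6=24≤28, objective 42.
Maximum is 49 at (p,q)=(0,7).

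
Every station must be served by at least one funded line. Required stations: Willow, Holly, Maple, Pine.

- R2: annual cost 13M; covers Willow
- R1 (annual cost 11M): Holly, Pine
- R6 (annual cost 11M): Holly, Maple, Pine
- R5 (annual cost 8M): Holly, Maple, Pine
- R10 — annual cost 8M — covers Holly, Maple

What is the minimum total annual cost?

21

Choose R2 and R5: together they cover Willow, Holly, Maple, Pine — every station.
Total annual cost: 13 + 8 = 21.
No cover costs less than 21.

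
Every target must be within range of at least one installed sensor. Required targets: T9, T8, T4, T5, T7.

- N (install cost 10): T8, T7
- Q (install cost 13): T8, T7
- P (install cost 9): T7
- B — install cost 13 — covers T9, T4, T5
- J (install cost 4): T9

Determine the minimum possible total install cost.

This is an integer covering problem.
The greedy cost-per-new-target heuristic would pick J, N, and B for 27, but a cheaper cover exists.
Choose N and B: together they cover T9, T8, T4, T5, T7 — every target.
Total install cost: 10 + 13 = 23.
No cover costs less than 23.

23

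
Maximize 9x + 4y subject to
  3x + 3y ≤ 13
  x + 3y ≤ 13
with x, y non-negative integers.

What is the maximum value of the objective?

36

The continuous relaxation peaks at (4.33, 0) with value 39.00; rounding to a feasible lattice point costs some objective.
(x,y)=(4,0): 3·4+3·0=12≤13, 1·4+3·0=4≤13, objective 36.
(x,y)=(3,1): 3·3+3·1=12≤13, 1·3+3·1=6≤13, objective 31.
Maximum is 36 at (x,y)=(4,0).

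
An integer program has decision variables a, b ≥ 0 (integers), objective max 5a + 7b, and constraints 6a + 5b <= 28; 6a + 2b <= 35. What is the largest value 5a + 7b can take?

The continuous relaxation peaks at (0, 5.6) with value 39.20; rounding to a feasible lattice point costs some objective.
(a,b)=(0,5): 6·0+5·5=25≤28, 6·0+2·5=10≤35, objective 35.
(a,b)=(1,4): 6·1+5·4=26≤28, 6·1+2·4=14≤35, objective 33.
(a,b)=(0,4): 6·0+5·4=20≤28, 6·0+2·4=8≤35, objective 28.
No feasible integer point exceeds 35.

35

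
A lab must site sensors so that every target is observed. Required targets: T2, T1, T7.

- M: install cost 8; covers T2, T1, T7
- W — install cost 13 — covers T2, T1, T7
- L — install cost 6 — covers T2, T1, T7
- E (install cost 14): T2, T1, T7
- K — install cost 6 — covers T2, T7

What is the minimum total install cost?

This is a weighted set-cover instance.
L alone covers T2, T1, T7 — every target.
Total install cost: 6.

6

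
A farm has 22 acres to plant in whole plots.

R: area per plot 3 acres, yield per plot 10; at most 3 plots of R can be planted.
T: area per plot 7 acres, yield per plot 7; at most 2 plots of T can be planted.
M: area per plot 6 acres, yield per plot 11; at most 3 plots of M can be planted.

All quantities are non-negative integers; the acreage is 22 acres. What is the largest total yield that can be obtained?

52

Take 3×R and 2×M: area 21 ≤ 22, yield 3·10 + 2·11 = 52.
R has the best ratio (10/3) and is taken to its limit of 3; remaining capacity is filled optimally with the others.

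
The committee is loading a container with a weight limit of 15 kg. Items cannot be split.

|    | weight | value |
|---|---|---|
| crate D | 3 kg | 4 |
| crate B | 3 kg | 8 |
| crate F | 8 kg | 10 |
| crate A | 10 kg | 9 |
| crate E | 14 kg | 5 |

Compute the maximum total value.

22

Allowing fractional choices, the relaxed optimum would be about 22.9, but items are indivisible.
crate D + crate B + crate F: weight 3 + 3 + 8 = 14 ≤ 15, value 4 + 8 + 10 = 22.
crate B + crate F: weight 3 + 8 = 11 ≤ 15, value 8 + 10 = 18.
crate B + crate A: weight 3 + 10 = 13 ≤ 15, value 8 + 9 = 17.
Best is crate D, crate B, and crate F with total value 22.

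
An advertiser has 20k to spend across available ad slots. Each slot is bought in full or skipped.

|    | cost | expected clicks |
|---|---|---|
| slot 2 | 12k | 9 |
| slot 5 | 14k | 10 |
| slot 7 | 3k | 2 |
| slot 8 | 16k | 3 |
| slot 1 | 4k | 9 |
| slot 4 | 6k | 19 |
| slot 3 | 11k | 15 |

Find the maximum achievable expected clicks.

This is an integer program with binary decision variables.
slot 7 + slot 4 + slot 3: cost 3 + 6 + 11 = 20 ≤ 20, expected clicks 2 + 19 + 15 = 36.
slot 7 + slot 1 + slot 4: cost 3 + 4 + 6 = 13 ≤ 20, expected clicks 2 + 9 + 19 = 30.
slot 4 + slot 3: cost 6 + 11 = 17 ≤ 20, expected clicks 19 + 15 = 34.
Best is slot 7, slot 4, and slot 3 with total expected clicks 36.

36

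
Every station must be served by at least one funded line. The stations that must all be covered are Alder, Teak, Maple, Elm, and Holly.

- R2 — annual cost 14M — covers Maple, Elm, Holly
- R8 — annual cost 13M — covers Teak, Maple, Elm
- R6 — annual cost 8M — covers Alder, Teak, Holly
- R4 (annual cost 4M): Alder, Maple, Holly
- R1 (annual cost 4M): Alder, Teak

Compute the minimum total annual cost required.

This is a weighted set-cover instance.
The greedy cost-per-new-station heuristic would pick R4, R1, and R8 for 21, but a cheaper cover exists.
Choose R8 and R4: together they cover Alder, Teak, Maple, Elm, Holly — every station.
Total annual cost: 13 + 4 = 17.
No cover costs less than 17.

17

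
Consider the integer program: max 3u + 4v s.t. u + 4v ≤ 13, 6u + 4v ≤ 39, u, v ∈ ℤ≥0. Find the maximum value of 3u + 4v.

23

Relaxing integrality, the LP optimum is 23.40 at (u,v) = (5.2, 1.95), which is not an integer point.
(u,v)=(5,2): 1·5+4·2=13≤13, 6·5+4·2=38≤39, objective 23.
(u,v)=(4,2): 1·4+4·2=12≤13, 6·4+4·2=32≤39, objective 20.
(u,v)=(5,1): 1·5+4·1=9≤13, 6·5+4·1=34≤39, objective 19.
No feasible integer point exceeds 23.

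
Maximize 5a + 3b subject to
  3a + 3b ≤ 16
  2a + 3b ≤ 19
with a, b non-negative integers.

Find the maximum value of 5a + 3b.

Relaxing integrality, the LP optimum is 26.67 at (a,b) = (5.33, 0), which is not an integer point.
(a,b)=(5,0): 3·5+3·0=15≤16, 2·5+3·0=10≤19, objective 25.
(a,b)=(4,1): 3·4+3·1=15≤16, 2·4+3·1=11≤19, objective 23.
(a,b)=(4,0): 3·4+3·0=12≤16, 2·4+3·0=8≤19, objective 20.
No feasible integer point exceeds 25.

25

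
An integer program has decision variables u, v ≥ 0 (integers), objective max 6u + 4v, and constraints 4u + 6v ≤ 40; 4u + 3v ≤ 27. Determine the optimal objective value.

The continuous relaxation peaks at (6.75, 0) with value 40.50; rounding to a feasible lattice point costs some objective.
(u,v)=(6,1) is feasible, giving 40.
(u,v)=(5,2) is feasible, giving 38.
(u,v)=(6,0) is feasible, giving 36.
The best lattice point is (6,1), giving 40.

40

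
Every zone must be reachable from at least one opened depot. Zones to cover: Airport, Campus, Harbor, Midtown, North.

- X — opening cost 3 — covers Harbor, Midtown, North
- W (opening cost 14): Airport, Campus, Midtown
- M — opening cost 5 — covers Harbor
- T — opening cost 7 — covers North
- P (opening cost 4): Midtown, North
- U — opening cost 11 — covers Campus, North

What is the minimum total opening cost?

This is an integer covering problem.
Choose X and W: together they cover Airport, Campus, Harbor, Midtown, North — every zone.
Total opening cost: 3 + 14 = 17.

17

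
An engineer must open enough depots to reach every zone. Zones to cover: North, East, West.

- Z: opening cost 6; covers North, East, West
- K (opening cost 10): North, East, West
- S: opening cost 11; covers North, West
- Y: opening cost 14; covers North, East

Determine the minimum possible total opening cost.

6

This is a weighted set-cover instance.
Z alone covers North, East, West — every zone.
Total opening cost: 6.
No cover costs less than 6.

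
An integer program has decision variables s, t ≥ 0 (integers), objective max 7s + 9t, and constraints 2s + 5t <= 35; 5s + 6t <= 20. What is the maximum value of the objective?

(s,t)=(4,0): 2·4+5·0=8≤35, 5·4+6·0=20≤20, objective 28.
(s,t)=(0,3): 2·0+5·3=15≤35, 5·0+6·3=18≤20, objective 27.
Maximum is 28 at (s,t)=(4,0).

28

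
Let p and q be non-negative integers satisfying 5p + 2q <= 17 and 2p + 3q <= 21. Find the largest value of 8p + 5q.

(p,q)=(1,6): 5·1+2·6=17≤17, 2·1+3·6=20≤21, objective 38.
(p,q)=(0,7): 5·0+2·7=14≤17, 2·0+3·7=21≤21, objective 35.
(p,q)=(1,5): 5·1+2·5=15≤17, 2·1+3·5=17≤21, objective 33.
(p,q)=(0,6): 5·0+2·6=12≤17, 2·0+3·6=18≤21, objective 30.
The best lattice point is (1,6), giving 38.

38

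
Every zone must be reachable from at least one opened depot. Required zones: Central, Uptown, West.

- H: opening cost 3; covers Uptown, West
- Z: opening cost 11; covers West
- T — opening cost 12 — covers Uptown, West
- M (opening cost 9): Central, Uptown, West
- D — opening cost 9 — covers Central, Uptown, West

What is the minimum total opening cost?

The greedy cost-per-new-zone heuristic would pick H and M for 12, but a cheaper cover exists.
M alone covers Central, Uptown, West — every zone.
Total opening cost: 9.
No cover costs less than 9.

9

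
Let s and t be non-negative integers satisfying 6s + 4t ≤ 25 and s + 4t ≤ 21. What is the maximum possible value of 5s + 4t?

22

The continuous relaxation peaks at (0.8, 5.05) with value 24.20; rounding to a feasible lattice point costs some objective.
(s,t)=(2,3) is feasible, giving 22.
(s,t)=(1,4) is feasible, giving 21.
No feasible integer point exceeds 22.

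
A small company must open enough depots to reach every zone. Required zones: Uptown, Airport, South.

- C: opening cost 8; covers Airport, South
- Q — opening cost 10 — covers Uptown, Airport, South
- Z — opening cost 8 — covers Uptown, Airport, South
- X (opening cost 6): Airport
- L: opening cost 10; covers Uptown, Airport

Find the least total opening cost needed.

Z alone covers Uptown, Airport, South — every zone.
Total opening cost: 8.
No cover costs less than 8.

8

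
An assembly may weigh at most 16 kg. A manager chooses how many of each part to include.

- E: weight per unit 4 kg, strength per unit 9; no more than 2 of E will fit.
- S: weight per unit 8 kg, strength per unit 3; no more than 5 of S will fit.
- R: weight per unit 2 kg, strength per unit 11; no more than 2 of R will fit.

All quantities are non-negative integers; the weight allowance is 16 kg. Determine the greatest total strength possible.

40

This is a bounded integer knapsack.
1×E, 1×S, and 2×R: weight 16 ≤ 16, strength 1·9 + 1·3 + 2·11 = 34.
2×E and 2×R: weight 12 ≤ 16, strength 2·9 + 2·11 = 40.
Best is 40.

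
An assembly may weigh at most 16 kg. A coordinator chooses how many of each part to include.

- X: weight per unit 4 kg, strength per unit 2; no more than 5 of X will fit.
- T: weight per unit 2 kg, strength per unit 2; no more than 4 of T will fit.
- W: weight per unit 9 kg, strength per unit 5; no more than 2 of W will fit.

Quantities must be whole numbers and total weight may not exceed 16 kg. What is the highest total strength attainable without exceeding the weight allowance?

12

T has the best ratio (2/2); taking only T gives at most 4×2 = 8 (stopped by the supply cap of 4).
Mixing does better — 2×X and 4×T: weight 16 ≤ 16, strength 2·2 + 4·2 = 12.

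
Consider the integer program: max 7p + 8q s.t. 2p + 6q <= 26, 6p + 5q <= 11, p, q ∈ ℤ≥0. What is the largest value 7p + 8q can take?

16

Relaxing integrality, the LP optimum is 17.60 at (p,q) = (0, 2.2), which is not an integer point.
(p,q)=(0,2): 2·0+6·2=12≤26, 6·0+5·2=10≤11, objective 16.
(p,q)=(1,1): 2·1+6·1=8≤26, 6·1+5·1=11≤11, objective 15.
(p,q)=(0,1): 2·0+6·1=6≤26, 6·0+5·1=5≤11, objective 8.
No feasible integer point exceeds 16.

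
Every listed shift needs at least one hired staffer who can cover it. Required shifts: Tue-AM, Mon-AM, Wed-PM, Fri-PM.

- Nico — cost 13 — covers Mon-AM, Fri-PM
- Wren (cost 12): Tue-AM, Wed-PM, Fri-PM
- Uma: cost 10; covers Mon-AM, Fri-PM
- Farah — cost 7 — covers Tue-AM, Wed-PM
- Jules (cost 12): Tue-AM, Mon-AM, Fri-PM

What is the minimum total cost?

17

This is a weighted set-cover instance.
Choose Uma and Farah: together they cover Tue-AM, Mon-AM, Wed-PM, Fri-PM — every shift.
Total cost: 10 + 7 = 17.
No cover costs less than 17.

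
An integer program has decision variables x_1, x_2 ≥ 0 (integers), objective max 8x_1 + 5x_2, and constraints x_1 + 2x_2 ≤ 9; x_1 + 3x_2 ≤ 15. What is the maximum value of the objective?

(x_1,x_2)=(9,0): 1·9+2·0=9≤9, 1·9+3·0=9≤15, objective 72.
(x_1,x_2)=(8,0): 1·8+2·0=8≤9, 1·8+3·0=8≤15, objective 64.
Maximum is 72 at (x_1,x_2)=(9,0).

72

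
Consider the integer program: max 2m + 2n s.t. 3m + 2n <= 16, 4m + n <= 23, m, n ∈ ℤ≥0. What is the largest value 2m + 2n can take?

16

(m,n)=(0,8): 3·0+2·8=16≤16, 4·0+1·8=8≤23, objective 16.
(m,n)=(0,7): 3·0+2·7=14≤16, 4·0+1·7=7≤23, objective 14.
The best lattice point is (0,8), giving 16.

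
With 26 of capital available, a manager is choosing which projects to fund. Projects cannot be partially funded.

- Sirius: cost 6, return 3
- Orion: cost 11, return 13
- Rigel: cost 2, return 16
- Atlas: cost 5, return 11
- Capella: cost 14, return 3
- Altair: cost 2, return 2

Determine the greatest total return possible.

45

This is a 0-1 knapsack instance.
Sirius + Orion + Rigel + Atlas + Altair: cost 6 + 11 + 2 + 5 + 2 = 26 ≤ 26, return 3 + 13 + 16 + 11 + 2 = 45.
Orion + Rigel + Atlas + Altair: cost 11 + 2 + 5 + 2 = 20 ≤ 26, return 13 + 16 + 11 + 2 = 42.
Sirius + Orion + Rigel + Atlas: cost 6 + 11 + 2 + 5 = 24 ≤ 26, return 3 + 13 + 16 + 11 = 43.
Best is Sirius, Orion, Rigel, Atlas, and Altair with total return 45.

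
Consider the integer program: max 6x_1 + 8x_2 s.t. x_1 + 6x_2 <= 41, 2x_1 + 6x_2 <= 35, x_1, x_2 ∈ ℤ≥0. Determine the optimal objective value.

Relaxing integrality, the LP optimum is 105.00 at (x_1,x_2) = (17.5, 0), which is not an integer point.
(x_1,x_2)=(17,0): 1·17+6·0=17≤41, 2·17+6·0=34≤35, objective 102.
(x_1,x_2)=(16,0): 1·16+6·0=16≤41, 2·16+6·0=32≤35, objective 96.
Maximum is 102 at (x_1,x_2)=(17,0).

102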